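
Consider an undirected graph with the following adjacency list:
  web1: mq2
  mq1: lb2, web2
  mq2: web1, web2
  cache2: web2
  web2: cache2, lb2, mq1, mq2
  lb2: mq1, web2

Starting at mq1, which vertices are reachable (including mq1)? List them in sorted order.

Start at mq1.
Its neighbours: lb2, web2.
Then their neighbours: cache2, mq2.
Then next layer: web1.
Every vertex is now reached.

cache2, lb2, mq1, mq2, web1, web2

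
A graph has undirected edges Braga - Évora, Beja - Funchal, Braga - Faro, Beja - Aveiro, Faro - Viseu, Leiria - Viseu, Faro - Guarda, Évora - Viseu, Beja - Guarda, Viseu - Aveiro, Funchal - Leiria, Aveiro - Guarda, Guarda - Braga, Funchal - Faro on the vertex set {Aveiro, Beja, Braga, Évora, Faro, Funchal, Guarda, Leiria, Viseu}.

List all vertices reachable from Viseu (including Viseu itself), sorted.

Aveiro, Beja, Braga, Évora, Faro, Funchal, Guarda, Leiria, Viseu

Start at Viseu.
Its neighbours: Aveiro, Évora, Faro, Leiria.
Then their neighbours: Beja, Braga, Funchal, Guarda.
Every vertex is now reached.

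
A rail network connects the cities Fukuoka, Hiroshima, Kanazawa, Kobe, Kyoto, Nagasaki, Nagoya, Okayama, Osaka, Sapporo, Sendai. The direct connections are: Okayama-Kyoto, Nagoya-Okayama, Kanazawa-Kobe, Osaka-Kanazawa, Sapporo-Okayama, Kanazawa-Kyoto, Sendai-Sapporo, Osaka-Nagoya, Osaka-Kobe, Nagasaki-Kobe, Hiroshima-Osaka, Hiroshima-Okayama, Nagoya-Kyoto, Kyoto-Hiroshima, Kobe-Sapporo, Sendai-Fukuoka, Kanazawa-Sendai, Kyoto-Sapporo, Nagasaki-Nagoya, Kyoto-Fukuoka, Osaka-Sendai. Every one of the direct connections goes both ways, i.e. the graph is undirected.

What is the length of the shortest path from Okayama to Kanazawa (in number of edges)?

2

Distance 0: Okayama.
Distance 1: Hiroshima, Kyoto, Nagoya, Sapporo.
Distance 2: Fukuoka, Kanazawa, Kobe, Nagasaki, Osaka, Sendai — contains Kanazawa.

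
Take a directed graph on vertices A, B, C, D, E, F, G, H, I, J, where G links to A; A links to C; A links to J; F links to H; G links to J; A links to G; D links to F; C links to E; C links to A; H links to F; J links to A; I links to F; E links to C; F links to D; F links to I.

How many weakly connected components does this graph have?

3

From A: component {A, C, E, G, J}.
From B: component {B}.
From D: component {D, F, H, I}.
That's 3 components.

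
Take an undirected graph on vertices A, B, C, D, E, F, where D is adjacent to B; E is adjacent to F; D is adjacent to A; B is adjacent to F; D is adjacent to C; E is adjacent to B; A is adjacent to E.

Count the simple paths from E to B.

E–A–D–B
E–B
E–F–B

3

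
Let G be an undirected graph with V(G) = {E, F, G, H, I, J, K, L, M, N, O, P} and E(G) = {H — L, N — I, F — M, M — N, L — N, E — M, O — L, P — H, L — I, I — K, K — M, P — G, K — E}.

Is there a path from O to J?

Explore from O.
Distance 1: reach L.
Distance 2: reach H, I, N.
Distance 3: reach K, M, P.
Distance 4: reach E, F, G.
The search is exhausted without reaching J; it lies in a different component.

No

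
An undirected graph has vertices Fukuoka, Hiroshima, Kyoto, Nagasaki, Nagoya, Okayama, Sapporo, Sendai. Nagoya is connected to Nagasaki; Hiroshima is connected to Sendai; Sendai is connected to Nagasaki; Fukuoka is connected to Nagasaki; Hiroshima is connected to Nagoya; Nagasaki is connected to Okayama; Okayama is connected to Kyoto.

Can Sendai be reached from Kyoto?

Yes

Explore from Kyoto.
Distance 1: reach Okayama.
Distance 2: reach Nagasaki.
Distance 3: reach Fukuoka, Nagoya, Sendai.
Found Sendai.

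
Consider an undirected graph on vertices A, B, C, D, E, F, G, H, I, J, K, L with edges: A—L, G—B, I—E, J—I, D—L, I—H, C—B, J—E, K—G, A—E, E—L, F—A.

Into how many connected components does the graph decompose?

2

From A: component {A, D, E, F, H, I, J, L}.
From B: component {B, C, G, K}.
That's 2 components.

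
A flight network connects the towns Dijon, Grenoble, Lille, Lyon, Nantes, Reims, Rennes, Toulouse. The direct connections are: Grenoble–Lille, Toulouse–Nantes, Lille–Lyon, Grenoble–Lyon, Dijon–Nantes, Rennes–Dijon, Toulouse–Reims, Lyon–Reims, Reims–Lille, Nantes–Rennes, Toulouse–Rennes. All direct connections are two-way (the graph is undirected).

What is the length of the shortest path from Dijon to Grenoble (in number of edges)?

Distance 0: Dijon.
Distance 1: Nantes, Rennes.
Distance 2: Toulouse.
Distance 3: Reims.
Distance 4: Lille, Lyon.
Distance 5: Grenoble — contains Grenoble.

5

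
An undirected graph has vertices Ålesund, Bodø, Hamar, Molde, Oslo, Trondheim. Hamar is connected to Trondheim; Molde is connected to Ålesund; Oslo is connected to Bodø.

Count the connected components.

3

From Ålesund: component {Ålesund, Molde}.
From Bodø: component {Bodø, Oslo}.
From Hamar: component {Hamar, Trondheim}.
That's 3 components.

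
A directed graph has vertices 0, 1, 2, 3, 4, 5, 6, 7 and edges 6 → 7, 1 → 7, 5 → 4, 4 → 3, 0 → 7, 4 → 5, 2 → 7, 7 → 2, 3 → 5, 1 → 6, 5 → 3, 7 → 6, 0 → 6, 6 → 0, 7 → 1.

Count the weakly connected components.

2

From 0: component {0, 1, 2, 6, 7}.
From 3: component {3, 4, 5}.
That's 2 components.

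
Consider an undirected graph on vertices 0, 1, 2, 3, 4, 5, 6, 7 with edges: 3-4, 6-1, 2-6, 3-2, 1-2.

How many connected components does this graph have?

From 0: component {0}.
From 1: component {1, 2, 3, 4, 6}.
From 5: component {5}.
From 7: component {7}.
That's 4 components.

4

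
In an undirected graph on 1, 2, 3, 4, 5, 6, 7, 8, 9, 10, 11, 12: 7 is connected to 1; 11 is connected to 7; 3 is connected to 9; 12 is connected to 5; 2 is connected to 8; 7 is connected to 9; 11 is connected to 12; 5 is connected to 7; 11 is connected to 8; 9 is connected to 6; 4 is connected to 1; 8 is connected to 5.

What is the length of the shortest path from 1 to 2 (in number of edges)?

Distance 0: 1.
Distance 1: 4, 7.
Distance 2: 5, 9, 11.
Distance 3: 3, 6, 8, 12.
Distance 4: 2 — contains 2.

4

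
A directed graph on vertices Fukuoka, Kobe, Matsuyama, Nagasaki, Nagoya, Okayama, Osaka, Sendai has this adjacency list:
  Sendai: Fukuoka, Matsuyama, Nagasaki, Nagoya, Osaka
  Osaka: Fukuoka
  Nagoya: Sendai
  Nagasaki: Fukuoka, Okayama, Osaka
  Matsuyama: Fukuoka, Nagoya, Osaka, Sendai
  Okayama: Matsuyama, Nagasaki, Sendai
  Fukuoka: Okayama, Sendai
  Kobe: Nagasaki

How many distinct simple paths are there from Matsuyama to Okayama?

14

Matsuyama→Fukuoka→Okayama
Matsuyama→Fukuoka→Sendai→Nagasaki→Okayama
Matsuyama→Nagoya→Sendai→Fukuoka→Okayama
Matsuyama→Nagoya→Sendai→Nagasaki→Fukuoka→Okayama
Matsuyama→Nagoya→Sendai→Nagasaki→Okayama
Matsuyama→Nagoya→Sendai→Nagasaki→Osaka→Fukuoka→Okayama
Matsuyama→Nagoya→Sendai→Osaka→Fukuoka→Okayama
Matsuyama→Osaka→Fukuoka→Okayama
Matsuyama→Osaka→Fukuoka→Sendai→Nagasaki→Okayama
Matsuyama→Sendai→Fukuoka→Okayama
Matsuyama→Sendai→Nagasaki→Fukuoka→Okayama
Matsuyama→Sendai→Nagasaki→Okayama
Matsuyama→Sendai→Nagasaki→Osaka→Fukuoka→Okayama
Matsuyama→Sendai→Osaka→Fukuoka→Okayama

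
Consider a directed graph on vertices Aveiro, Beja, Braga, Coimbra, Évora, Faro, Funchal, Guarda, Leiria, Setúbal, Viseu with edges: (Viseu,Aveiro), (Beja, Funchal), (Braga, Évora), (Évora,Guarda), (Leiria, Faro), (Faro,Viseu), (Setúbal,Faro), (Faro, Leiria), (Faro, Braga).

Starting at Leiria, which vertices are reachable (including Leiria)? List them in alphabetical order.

Start at Leiria.
Its neighbours: Faro.
Then their neighbours: Braga, Viseu.
Then next layer: Aveiro, Évora.
Then next layer: Guarda.
Nothing further is reachable.

Aveiro, Braga, Évora, Faro, Guarda, Leiria, Viseu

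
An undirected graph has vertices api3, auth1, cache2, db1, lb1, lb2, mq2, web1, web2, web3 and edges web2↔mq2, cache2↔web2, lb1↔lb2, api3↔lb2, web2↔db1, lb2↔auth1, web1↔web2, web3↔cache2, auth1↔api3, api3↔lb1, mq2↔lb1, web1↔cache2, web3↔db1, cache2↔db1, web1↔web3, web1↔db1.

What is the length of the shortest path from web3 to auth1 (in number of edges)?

6

Distance 0: web3.
Distance 1: cache2, db1, web1.
Distance 2: web2.
Distance 3: mq2.
Distance 4: lb1.
Distance 5: api3, lb2.
Distance 6: auth1 — contains auth1.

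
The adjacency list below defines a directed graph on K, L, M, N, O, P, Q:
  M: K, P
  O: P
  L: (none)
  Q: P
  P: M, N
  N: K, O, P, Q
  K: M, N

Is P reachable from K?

Yes

Explore from K.
Distance 1: reach M, N.
Distance 2: reach O, P, Q.
Found P.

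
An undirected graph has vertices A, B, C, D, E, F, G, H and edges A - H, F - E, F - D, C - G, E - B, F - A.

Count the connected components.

From A: component {A, B, D, E, F, H}.
From C: component {C, G}.
That's 2 components.

2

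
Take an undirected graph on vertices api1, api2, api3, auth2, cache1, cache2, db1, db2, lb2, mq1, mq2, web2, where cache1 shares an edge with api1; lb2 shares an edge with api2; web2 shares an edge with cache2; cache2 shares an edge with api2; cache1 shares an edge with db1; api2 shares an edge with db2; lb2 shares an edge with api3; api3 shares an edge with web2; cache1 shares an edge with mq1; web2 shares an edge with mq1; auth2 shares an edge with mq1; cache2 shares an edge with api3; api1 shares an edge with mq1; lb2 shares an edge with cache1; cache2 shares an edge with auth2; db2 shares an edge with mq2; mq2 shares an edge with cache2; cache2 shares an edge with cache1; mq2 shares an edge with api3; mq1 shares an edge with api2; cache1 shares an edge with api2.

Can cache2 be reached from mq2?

Yes

Explore from mq2.
Distance 1: reach api3, cache2, db2.
Found cache2.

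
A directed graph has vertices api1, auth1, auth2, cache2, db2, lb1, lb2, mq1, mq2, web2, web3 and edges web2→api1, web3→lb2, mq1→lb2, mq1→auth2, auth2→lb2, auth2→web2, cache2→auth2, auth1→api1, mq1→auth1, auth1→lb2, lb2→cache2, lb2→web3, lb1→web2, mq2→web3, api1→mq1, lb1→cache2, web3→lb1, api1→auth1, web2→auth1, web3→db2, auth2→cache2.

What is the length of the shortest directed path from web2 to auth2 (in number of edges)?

3

Distance 0: web2.
Distance 1: api1, auth1.
Distance 2: lb2, mq1.
Distance 3: auth2, cache2, web3 — contains auth2.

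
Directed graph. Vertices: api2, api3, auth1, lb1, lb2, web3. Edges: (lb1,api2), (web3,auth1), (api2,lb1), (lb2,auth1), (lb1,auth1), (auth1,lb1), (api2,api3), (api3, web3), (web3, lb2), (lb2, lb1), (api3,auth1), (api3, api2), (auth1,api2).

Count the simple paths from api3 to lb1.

api3→api2→lb1
api3→auth1→api2→lb1
api3→auth1→lb1
api3→web3→auth1→api2→lb1
api3→web3→auth1→lb1
api3→web3→lb2→auth1→api2→lb1
api3→web3→lb2→auth1→lb1
api3→web3→lb2→lb1

8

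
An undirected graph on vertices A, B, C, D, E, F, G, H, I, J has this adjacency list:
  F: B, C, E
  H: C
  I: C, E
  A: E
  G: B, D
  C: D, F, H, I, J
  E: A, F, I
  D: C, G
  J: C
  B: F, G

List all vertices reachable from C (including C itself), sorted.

Start at C.
Its neighbours: D, F, H, I, J.
Then their neighbours: B, E, G.
Then next layer: A.
Every vertex is now reached.

A, B, C, D, E, F, G, H, I, J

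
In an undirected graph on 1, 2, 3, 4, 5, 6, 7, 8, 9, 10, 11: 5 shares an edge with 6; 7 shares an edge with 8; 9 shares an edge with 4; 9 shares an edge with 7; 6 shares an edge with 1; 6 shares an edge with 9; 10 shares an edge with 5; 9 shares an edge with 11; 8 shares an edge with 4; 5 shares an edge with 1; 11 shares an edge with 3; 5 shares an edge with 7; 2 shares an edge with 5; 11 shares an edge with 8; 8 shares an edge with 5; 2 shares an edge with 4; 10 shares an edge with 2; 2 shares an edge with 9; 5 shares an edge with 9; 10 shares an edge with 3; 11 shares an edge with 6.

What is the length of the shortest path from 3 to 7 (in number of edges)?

3

Distance 0: 3.
Distance 1: 10, 11.
Distance 2: 2, 5, 6, 8, 9.
Distance 3: 1, 4, 7 — contains 7.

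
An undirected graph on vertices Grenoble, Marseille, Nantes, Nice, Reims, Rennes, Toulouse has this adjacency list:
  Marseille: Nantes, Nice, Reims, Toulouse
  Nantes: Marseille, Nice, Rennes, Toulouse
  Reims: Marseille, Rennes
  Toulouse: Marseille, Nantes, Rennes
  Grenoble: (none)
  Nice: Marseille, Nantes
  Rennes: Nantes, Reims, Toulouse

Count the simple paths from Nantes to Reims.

8

Nantes–Marseille–Reims
Nantes–Marseille–Toulouse–Rennes–Reims
Nantes–Nice–Marseille–Reims
Nantes–Nice–Marseille–Toulouse–Rennes–Reims
Nantes–Rennes–Reims
Nantes–Rennes–Toulouse–Marseille–Reims
Nantes–Toulouse–Marseille–Reims
Nantes–Toulouse–Rennes–Reims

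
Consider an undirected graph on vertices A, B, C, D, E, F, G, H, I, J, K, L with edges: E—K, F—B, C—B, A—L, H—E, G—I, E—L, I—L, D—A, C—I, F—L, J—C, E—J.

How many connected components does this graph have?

From A: component {A, B, C, D, E, F, G, H, I, J, K, L}.
That's 1 component.

1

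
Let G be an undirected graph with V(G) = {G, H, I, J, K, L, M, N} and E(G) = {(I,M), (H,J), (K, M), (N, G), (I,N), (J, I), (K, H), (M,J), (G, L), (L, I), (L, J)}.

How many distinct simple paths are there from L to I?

5

L–G–N–I
L–I
L–J–H–K–M–I
L–J–I
L–J–M–I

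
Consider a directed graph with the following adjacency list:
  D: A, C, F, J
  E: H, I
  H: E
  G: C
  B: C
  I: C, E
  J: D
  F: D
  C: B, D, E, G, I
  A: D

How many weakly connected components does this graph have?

From A: component {A, B, C, D, E, F, G, H, I, J}.
That's 1 component.

1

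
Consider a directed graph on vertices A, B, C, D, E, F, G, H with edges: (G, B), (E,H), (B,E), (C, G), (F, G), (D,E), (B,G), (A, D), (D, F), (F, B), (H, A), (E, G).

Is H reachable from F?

Yes

Explore from F.
Distance 1: reach B, G.
Distance 2: reach E.
Distance 3: reach H.
Found H.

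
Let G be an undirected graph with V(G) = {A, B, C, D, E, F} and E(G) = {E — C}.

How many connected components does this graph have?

5

From A: component {A}.
From B: component {B}.
From C: component {C, E}.
From D: component {D}.
From F: component {F}.
That's 5 components.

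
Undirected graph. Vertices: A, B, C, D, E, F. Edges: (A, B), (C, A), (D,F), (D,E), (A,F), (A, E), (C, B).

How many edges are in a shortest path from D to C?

3

Distance 0: D.
Distance 1: E, F.
Distance 2: A.
Distance 3: B, C — contains C.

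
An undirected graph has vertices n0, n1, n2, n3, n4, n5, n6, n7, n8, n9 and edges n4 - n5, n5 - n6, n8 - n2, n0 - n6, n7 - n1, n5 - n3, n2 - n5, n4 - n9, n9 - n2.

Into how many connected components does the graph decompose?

2

From n0: component {n0, n2, n3, n4, n5, n6, n8, n9}.
From n1: component {n1, n7}.
That's 2 components.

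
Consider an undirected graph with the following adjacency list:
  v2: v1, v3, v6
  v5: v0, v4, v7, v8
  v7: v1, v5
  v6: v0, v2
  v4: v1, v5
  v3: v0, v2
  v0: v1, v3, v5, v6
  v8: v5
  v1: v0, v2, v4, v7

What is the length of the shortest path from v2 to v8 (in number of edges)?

4

Distance 0: v2.
Distance 1: v1, v3, v6.
Distance 2: v0, v4, v7.
Distance 3: v5.
Distance 4: v8 — contains v8.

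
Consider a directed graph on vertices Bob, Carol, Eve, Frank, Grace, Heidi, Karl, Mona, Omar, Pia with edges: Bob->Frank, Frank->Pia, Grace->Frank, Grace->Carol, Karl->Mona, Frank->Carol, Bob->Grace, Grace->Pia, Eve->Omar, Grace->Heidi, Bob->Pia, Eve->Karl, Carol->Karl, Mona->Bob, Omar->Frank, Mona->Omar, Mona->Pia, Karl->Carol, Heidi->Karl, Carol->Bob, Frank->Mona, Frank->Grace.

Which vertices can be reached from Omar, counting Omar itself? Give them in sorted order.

Start at Omar.
Its neighbours: Frank.
Then their neighbours: Carol, Grace, Mona, Pia.
Then next layer: Bob, Heidi, Karl.
Nothing further is reachable.

Bob, Carol, Frank, Grace, Heidi, Karl, Mona, Omar, Pia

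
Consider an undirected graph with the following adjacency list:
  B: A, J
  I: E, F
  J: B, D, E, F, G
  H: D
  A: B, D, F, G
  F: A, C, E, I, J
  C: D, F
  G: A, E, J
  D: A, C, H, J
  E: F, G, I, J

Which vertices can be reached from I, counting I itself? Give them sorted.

Start at I.
Its neighbours: E, F.
Then their neighbours: A, C, G, J.
Then next layer: B, D.
Then next layer: H.
Every vertex is now reached.

A, B, C, D, E, F, G, H, I, J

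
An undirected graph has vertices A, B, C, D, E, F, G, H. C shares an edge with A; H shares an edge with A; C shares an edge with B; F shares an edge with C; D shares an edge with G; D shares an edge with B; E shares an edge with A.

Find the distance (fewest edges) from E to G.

5

Distance 0: E.
Distance 1: A.
Distance 2: C, H.
Distance 3: B, F.
Distance 4: D.
Distance 5: G — contains G.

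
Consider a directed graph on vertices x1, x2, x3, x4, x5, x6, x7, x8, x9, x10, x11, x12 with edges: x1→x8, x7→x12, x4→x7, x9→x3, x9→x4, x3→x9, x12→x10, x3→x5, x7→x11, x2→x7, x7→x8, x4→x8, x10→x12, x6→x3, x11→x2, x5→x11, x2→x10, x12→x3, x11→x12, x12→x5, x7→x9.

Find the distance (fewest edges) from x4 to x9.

2

Distance 0: x4.
Distance 1: x7, x8.
Distance 2: x9, x11, x12 — contains x9.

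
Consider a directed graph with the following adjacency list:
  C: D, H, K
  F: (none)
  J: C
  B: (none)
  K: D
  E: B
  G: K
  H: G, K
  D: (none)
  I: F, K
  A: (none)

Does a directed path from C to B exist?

Explore from C.
Distance 1: reach D, H, K.
Distance 2: reach G.
The search from C is exhausted; no directed path reaches B.

No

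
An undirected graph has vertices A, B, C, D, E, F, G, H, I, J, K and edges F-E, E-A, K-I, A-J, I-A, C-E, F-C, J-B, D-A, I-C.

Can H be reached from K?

Explore from K.
Distance 1: reach I.
Distance 2: reach A, C.
Distance 3: reach D, E, F, J.
Distance 4: reach B.
The search is exhausted without reaching H; it lies in a different component.

No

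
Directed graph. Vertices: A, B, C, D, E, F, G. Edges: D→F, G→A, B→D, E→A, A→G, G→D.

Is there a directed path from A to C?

No

Explore from A.
Distance 1: reach G.
Distance 2: reach D.
Distance 3: reach F.
The search from A is exhausted; no directed path reaches C.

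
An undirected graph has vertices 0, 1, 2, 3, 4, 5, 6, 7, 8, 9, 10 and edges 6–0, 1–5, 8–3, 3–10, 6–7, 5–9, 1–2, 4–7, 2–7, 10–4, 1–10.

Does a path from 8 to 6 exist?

Explore from 8.
Distance 1: reach 3.
Distance 2: reach 10.
Distance 3: reach 1, 4.
Distance 4: reach 2, 5, 7.
Distance 5: reach 6, 9.
Found 6.

Yes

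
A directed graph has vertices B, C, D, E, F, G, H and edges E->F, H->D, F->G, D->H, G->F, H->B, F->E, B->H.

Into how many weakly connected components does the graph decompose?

From B: component {B, D, H}.
From C: component {C}.
From E: component {E, F, G}.
That's 3 components.

3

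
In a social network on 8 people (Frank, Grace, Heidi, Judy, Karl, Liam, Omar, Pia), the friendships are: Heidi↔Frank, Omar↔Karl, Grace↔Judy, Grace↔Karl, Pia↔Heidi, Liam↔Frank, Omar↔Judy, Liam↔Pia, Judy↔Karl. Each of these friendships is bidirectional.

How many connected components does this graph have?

From Frank: component {Frank, Heidi, Liam, Pia}.
From Grace: component {Grace, Judy, Karl, Omar}.
That's 2 components.

2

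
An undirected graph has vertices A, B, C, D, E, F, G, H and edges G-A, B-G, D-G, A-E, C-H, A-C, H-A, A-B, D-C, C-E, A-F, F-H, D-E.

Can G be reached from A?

Yes

Explore from A.
Distance 1: reach B, C, E, F, G, H.
Found G.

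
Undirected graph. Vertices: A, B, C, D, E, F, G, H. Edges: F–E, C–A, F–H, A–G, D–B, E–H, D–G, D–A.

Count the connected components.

2

From A: component {A, B, C, D, G}.
From E: component {E, F, H}.
That's 2 components.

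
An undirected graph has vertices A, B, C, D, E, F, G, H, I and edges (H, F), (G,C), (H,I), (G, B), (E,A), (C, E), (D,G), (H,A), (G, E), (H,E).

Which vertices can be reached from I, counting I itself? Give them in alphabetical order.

A, B, C, D, E, F, G, H, I

Start at I.
Its neighbours: H.
Then their neighbours: A, E, F.
Then next layer: C, G.
Then next layer: B, D.
Every vertex is now reached.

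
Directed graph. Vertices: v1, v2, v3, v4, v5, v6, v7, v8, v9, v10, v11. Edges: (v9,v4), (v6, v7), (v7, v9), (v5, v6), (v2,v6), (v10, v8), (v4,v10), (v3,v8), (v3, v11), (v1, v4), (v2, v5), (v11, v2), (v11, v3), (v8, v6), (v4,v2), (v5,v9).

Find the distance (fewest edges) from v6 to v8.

5

Distance 0: v6.
Distance 1: v7.
Distance 2: v9.
Distance 3: v4.
Distance 4: v2, v10.
Distance 5: v5, v8 — contains v8.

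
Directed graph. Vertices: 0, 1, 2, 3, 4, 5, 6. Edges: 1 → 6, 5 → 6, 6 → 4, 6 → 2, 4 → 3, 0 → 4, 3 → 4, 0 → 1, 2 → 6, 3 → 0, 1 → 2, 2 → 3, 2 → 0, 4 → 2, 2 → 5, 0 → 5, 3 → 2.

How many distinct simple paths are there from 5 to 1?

6

5→6→2→0→1
5→6→2→3→0→1
5→6→4→2→0→1
5→6→4→2→3→0→1
5→6→4→3→0→1
5→6→4→3→2→0→1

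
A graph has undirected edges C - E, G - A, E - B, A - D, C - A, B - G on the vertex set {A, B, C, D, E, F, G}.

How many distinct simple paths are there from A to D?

1

A–D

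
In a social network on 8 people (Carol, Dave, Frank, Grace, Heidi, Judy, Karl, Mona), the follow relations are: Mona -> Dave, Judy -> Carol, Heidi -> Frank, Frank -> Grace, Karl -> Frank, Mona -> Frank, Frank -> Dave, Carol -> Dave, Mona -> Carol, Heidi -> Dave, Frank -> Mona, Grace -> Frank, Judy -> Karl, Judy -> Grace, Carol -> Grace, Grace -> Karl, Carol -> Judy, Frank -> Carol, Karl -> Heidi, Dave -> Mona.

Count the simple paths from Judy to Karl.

Judy→Carol→Dave→Mona→Frank→Grace→Karl
Judy→Carol→Grace→Karl
Judy→Grace→Karl
Judy→Karl

4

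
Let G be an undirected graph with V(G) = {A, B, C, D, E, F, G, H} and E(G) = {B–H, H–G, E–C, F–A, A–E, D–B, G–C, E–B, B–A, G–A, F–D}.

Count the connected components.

1

From A: component {A, B, C, D, E, F, G, H}.
That's 1 component.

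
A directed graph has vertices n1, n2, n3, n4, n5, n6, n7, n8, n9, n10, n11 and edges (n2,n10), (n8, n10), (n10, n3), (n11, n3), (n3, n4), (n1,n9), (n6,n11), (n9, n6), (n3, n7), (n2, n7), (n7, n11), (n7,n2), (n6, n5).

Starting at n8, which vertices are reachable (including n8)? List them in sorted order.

n2, n3, n4, n7, n8, n10, n11

Start at n8.
Its neighbours: n10.
Then their neighbours: n3.
Then next layer: n4, n7.
Then next layer: n2, n11.
Nothing further is reachable.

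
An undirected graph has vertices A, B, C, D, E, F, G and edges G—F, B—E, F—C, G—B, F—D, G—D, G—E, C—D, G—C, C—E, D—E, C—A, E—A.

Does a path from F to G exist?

Yes

Explore from F.
Distance 1: reach C, D, G.
Found G.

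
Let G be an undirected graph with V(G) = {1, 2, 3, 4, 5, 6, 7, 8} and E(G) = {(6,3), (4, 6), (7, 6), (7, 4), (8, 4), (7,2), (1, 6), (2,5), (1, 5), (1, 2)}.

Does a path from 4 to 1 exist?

Yes

Explore from 4.
Distance 1: reach 6, 7, 8.
Distance 2: reach 1, 2, 3.
Found 1.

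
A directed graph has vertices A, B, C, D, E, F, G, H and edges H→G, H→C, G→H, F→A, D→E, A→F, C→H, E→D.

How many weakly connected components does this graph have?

4

From A: component {A, F}.
From B: component {B}.
From C: component {C, G, H}.
From D: component {D, E}.
That's 4 components.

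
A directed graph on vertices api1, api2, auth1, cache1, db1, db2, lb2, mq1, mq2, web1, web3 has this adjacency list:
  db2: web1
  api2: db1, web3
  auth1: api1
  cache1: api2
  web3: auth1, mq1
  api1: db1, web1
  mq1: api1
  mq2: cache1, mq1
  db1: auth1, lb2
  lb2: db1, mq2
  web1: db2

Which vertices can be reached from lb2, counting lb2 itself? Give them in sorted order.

Start at lb2.
Its neighbours: db1, mq2.
Then their neighbours: auth1, cache1, mq1.
Then next layer: api1, api2.
Then next layer: web1, web3.
Then next layer: db2.
Every vertex is now reached.

api1, api2, auth1, cache1, db1, db2, lb2, mq1, mq2, web1, web3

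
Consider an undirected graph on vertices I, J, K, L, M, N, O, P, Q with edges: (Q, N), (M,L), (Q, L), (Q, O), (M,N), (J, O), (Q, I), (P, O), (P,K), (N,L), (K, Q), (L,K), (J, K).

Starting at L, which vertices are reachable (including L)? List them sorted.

I, J, K, L, M, N, O, P, Q

Start at L.
Its neighbours: K, M, N, Q.
Then their neighbours: I, J, O, P.
Every vertex is now reached.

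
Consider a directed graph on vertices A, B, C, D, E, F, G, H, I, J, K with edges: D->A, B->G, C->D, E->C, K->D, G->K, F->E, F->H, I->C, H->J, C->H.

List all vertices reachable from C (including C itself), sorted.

Start at C.
Its neighbours: D, H.
Then their neighbours: A, J.
Nothing further is reachable.

A, C, D, H, J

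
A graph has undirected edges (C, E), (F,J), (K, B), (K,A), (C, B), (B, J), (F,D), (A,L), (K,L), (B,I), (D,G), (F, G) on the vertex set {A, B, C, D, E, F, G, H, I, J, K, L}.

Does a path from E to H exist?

No

Explore from E.
Distance 1: reach C.
Distance 2: reach B.
Distance 3: reach I, J, K.
Distance 4: reach A, F, L.
Distance 5: reach D, G.
The search is exhausted without reaching H; it lies in a different component.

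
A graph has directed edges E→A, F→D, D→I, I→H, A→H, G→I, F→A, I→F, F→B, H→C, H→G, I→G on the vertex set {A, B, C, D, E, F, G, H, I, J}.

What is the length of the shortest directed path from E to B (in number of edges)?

Distance 0: E.
Distance 1: A.
Distance 2: H.
Distance 3: C, G.
Distance 4: I.
Distance 5: F.
Distance 6: B, D — contains B.

6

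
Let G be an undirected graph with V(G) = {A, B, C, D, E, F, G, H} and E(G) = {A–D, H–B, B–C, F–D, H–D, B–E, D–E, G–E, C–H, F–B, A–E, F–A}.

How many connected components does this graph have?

From A: component {A, B, C, D, E, F, G, H}.
That's 1 component.

1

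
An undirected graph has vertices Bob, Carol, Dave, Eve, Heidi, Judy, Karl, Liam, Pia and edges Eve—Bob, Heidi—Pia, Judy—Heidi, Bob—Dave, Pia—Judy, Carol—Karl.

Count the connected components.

4

From Bob: component {Bob, Dave, Eve}.
From Carol: component {Carol, Karl}.
From Heidi: component {Heidi, Judy, Pia}.
From Liam: component {Liam}.
That's 4 components.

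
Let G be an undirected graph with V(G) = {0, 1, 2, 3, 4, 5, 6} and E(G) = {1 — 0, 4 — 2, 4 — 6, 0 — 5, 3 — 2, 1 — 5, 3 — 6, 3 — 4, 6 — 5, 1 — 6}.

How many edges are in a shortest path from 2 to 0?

Distance 0: 2.
Distance 1: 3, 4.
Distance 2: 6.
Distance 3: 1, 5.
Distance 4: 0 — contains 0.

4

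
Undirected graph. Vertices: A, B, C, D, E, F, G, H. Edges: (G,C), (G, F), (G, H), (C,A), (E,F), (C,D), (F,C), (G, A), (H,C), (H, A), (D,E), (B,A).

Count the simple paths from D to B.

D–C–A–B
D–C–F–G–A–B
D–C–F–G–H–A–B
D–C–G–A–B
D–C–G–H–A–B
D–C–H–A–B
D–C–H–G–A–B
D–E–F–C–A–B
... and 9 more.

17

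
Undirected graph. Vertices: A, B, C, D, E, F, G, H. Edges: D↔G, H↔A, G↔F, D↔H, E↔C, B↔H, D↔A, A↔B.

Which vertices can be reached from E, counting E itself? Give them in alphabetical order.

Start at E.
Its neighbours: C.
Nothing further is reachable.

C, E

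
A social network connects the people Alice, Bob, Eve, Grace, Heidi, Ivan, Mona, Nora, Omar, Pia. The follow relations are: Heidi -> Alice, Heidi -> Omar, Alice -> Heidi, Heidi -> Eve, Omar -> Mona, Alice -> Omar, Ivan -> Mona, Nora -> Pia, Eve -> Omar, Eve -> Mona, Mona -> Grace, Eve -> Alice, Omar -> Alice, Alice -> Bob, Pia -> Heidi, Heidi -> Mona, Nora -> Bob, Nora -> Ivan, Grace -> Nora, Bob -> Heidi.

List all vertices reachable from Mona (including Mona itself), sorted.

Start at Mona.
Its neighbours: Grace.
Then their neighbours: Nora.
Then next layer: Bob, Ivan, Pia.
Then next layer: Heidi.
Then next layer: Alice, Eve, Omar.
Every vertex is now reached.

Alice, Bob, Eve, Grace, Heidi, Ivan, Mona, Nora, Omar, Pia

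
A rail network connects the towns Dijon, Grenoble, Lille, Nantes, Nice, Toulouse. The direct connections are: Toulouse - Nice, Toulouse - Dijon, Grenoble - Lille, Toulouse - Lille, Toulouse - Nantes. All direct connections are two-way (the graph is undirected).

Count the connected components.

1

From Dijon: component {Dijon, Grenoble, Lille, Nantes, Nice, Toulouse}.
That's 1 component.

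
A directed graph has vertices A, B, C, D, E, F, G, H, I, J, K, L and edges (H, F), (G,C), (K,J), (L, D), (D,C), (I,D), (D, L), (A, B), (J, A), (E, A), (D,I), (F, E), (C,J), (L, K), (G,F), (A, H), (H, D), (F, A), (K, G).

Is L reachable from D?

Yes

Explore from D.
Distance 1: reach C, I, L.
Found L.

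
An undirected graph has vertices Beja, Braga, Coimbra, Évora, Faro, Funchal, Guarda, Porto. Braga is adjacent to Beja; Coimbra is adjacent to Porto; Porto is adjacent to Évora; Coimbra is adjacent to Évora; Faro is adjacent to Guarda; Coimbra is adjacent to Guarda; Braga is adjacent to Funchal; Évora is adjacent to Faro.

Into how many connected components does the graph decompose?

2

From Beja: component {Beja, Braga, Funchal}.
From Coimbra: component {Coimbra, Évora, Faro, Guarda, Porto}.
That's 2 components.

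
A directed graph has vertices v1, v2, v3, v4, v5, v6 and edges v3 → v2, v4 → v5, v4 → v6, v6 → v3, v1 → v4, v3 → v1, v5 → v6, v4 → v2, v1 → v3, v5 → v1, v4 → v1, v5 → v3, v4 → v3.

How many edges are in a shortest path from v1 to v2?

2

Distance 0: v1.
Distance 1: v3, v4.
Distance 2: v2, v5, v6 — contains v2.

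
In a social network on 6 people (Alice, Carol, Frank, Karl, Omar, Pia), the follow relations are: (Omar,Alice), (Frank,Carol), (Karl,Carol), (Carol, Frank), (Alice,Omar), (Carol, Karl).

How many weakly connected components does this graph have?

3

From Alice: component {Alice, Omar}.
From Carol: component {Carol, Frank, Karl}.
From Pia: component {Pia}.
That's 3 components.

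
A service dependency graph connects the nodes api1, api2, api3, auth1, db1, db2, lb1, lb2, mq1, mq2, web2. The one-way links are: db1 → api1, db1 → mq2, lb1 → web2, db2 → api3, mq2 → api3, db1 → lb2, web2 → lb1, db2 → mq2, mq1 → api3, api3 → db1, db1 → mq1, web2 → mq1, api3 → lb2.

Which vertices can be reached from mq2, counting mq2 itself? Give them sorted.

api1, api3, db1, lb2, mq1, mq2

Start at mq2.
Its neighbours: api3.
Then their neighbours: db1, lb2.
Then next layer: api1, mq1.
Nothing further is reachable.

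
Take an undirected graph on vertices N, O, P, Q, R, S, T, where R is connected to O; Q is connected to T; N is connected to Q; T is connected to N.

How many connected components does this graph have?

From N: component {N, Q, T}.
From O: component {O, R}.
From P: component {P}.
From S: component {S}.
That's 4 components.

4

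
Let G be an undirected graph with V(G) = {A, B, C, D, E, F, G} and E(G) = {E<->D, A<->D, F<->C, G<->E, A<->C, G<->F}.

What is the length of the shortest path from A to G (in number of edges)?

3

Distance 0: A.
Distance 1: C, D.
Distance 2: E, F.
Distance 3: G — contains G.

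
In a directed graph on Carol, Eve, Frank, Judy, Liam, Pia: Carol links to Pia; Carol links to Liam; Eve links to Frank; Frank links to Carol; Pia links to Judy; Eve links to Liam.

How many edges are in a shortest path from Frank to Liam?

2

Distance 0: Frank.
Distance 1: Carol.
Distance 2: Liam, Pia — contains Liam.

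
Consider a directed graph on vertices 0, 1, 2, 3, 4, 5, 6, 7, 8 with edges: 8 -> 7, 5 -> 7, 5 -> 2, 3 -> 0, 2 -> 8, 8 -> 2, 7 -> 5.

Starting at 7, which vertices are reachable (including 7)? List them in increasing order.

Start at 7.
Its neighbours: 5.
Then their neighbours: 2.
Then next layer: 8.
Nothing further is reachable.

2, 5, 7, 8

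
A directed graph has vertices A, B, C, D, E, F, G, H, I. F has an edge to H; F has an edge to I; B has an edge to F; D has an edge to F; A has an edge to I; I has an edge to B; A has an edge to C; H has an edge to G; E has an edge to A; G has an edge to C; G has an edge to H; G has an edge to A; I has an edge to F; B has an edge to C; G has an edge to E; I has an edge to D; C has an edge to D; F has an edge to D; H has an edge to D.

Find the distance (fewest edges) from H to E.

Distance 0: H.
Distance 1: D, G.
Distance 2: A, C, E, F — contains E.

2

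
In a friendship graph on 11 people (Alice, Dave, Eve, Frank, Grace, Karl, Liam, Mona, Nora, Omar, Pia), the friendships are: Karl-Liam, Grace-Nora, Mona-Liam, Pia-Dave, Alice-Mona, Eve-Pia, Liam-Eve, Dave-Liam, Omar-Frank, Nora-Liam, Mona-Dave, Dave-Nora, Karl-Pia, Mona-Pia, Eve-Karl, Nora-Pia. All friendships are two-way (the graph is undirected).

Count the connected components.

2

From Alice: component {Alice, Dave, Eve, Grace, Karl, Liam, Mona, Nora, Pia}.
From Frank: component {Frank, Omar}.
That's 2 components.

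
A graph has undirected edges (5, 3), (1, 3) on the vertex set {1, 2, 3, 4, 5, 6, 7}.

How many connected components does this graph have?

5

From 1: component {1, 3, 5}.
From 2: component {2}.
From 4: component {4}.
From 6: component {6}.
From 7: component {7}.
That's 5 components.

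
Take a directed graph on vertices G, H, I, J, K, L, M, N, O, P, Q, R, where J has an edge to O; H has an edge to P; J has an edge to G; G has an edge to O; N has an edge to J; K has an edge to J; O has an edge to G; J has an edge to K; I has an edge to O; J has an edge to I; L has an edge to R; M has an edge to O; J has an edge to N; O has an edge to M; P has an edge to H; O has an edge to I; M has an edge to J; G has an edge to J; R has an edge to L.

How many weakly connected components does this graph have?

From G: component {G, I, J, K, M, N, O}.
From H: component {H, P}.
From L: component {L, R}.
From Q: component {Q}.
That's 4 components.

4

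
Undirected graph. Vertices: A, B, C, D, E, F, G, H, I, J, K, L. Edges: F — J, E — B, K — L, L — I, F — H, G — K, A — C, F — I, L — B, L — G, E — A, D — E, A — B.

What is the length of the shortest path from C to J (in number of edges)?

6

Distance 0: C.
Distance 1: A.
Distance 2: B, E.
Distance 3: D, L.
Distance 4: G, I, K.
Distance 5: F.
Distance 6: H, J — contains J.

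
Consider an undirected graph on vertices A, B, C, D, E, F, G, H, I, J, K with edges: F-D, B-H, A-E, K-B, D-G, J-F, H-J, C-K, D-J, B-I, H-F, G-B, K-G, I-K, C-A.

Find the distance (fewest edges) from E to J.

Distance 0: E.
Distance 1: A.
Distance 2: C.
Distance 3: K.
Distance 4: B, G, I.
Distance 5: D, H.
Distance 6: F, J — contains J.

6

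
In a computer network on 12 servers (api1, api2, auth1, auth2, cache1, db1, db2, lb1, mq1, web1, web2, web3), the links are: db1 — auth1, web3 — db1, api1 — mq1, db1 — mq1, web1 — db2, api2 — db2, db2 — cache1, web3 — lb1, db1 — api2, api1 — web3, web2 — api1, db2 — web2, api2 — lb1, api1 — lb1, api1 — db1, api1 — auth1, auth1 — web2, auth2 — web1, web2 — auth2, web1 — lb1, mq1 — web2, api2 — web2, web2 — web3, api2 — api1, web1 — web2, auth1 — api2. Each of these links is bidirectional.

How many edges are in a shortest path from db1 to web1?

Distance 0: db1.
Distance 1: api1, api2, auth1, mq1, web3.
Distance 2: db2, lb1, web2.
Distance 3: auth2, cache1, web1 — contains web1.

3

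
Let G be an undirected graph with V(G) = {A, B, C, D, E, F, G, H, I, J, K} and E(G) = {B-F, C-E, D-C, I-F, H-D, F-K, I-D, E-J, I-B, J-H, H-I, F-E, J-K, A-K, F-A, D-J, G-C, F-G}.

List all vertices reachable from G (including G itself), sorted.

A, B, C, D, E, F, G, H, I, J, K

Start at G.
Its neighbours: C, F.
Then their neighbours: A, B, D, E, I, K.
Then next layer: H, J.
Every vertex is now reached.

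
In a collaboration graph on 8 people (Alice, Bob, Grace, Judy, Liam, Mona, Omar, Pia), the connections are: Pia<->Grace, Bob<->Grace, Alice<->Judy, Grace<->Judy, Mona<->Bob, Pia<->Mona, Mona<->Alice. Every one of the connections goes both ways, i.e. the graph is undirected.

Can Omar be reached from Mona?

Explore from Mona.
Distance 1: reach Alice, Bob, Pia.
Distance 2: reach Grace, Judy.
The search is exhausted without reaching Omar; it lies in a different component.

No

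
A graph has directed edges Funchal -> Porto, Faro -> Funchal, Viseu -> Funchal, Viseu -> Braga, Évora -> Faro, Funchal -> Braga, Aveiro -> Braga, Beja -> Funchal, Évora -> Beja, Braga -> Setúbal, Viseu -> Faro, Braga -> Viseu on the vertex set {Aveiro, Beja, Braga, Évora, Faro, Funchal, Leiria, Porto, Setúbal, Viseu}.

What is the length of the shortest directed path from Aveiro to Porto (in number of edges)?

Distance 0: Aveiro.
Distance 1: Braga.
Distance 2: Setúbal, Viseu.
Distance 3: Faro, Funchal.
Distance 4: Porto — contains Porto.

4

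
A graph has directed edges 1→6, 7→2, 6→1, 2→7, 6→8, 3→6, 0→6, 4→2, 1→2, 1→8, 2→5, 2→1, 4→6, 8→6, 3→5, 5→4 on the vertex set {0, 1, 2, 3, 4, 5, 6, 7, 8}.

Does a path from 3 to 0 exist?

Explore from 3.
Distance 1: reach 5, 6.
Distance 2: reach 1, 4, 8.
Distance 3: reach 2.
Distance 4: reach 7.
The search from 3 is exhausted; no directed path reaches 0.

No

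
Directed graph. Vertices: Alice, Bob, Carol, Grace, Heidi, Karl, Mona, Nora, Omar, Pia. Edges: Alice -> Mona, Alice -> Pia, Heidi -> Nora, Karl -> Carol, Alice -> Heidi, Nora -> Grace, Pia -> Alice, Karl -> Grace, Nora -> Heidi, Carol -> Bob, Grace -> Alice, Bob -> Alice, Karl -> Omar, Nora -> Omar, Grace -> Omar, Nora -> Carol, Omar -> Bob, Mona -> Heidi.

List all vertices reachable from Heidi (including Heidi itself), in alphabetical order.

Start at Heidi.
Its neighbours: Nora.
Then their neighbours: Carol, Grace, Omar.
Then next layer: Alice, Bob.
Then next layer: Mona, Pia.
Nothing further is reachable.

Alice, Bob, Carol, Grace, Heidi, Mona, Nora, Omar, Pia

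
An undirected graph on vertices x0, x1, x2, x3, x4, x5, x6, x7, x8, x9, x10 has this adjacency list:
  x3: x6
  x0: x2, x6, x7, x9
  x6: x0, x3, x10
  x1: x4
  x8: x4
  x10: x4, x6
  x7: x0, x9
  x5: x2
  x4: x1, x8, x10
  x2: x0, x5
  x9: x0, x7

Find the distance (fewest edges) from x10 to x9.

3

Distance 0: x10.
Distance 1: x4, x6.
Distance 2: x0, x1, x3, x8.
Distance 3: x2, x7, x9 — contains x9.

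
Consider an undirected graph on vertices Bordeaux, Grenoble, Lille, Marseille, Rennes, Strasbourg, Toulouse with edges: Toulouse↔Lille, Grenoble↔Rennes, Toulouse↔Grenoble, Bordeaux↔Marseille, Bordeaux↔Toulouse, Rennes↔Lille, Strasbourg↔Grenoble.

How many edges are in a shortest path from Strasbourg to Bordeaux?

3

Distance 0: Strasbourg.
Distance 1: Grenoble.
Distance 2: Rennes, Toulouse.
Distance 3: Bordeaux, Lille — contains Bordeaux.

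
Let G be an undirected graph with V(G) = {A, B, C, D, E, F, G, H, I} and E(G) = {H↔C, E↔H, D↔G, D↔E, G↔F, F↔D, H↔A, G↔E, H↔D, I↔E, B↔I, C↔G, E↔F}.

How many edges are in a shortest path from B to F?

Distance 0: B.
Distance 1: I.
Distance 2: E.
Distance 3: D, F, G, H — contains F.

3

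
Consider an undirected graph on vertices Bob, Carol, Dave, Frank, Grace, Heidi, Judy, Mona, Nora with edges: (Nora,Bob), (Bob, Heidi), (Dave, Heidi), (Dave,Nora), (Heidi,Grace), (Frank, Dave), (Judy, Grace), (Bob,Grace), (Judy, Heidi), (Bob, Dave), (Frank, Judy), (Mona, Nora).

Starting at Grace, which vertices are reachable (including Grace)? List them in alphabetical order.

Bob, Dave, Frank, Grace, Heidi, Judy, Mona, Nora

Start at Grace.
Its neighbours: Bob, Heidi, Judy.
Then their neighbours: Dave, Frank, Nora.
Then next layer: Mona.
Nothing further is reachable.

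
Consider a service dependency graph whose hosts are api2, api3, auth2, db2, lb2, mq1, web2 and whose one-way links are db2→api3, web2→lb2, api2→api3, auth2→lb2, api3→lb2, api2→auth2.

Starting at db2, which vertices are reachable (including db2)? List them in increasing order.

Start at db2.
Its neighbours: api3.
Then their neighbours: lb2.
Nothing further is reachable.

api3, db2, lb2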